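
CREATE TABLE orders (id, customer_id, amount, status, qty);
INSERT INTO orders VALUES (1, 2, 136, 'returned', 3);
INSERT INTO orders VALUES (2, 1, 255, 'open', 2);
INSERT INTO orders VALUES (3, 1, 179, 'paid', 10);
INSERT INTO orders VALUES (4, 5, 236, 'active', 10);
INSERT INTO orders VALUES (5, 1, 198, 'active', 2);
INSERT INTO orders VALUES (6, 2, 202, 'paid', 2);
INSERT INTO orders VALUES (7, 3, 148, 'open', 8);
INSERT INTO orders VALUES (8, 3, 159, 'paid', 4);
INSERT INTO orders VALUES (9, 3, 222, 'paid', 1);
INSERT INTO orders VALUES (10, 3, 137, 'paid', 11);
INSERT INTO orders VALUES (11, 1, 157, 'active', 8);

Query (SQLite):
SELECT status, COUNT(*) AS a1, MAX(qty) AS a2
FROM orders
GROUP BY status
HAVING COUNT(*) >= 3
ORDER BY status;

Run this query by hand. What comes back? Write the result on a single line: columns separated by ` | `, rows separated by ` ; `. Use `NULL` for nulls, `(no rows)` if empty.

active | 3 | 10 ; paid | 5 | 11

Group orders by status.
Per group compute: COUNT(*), MAX(qty).
HAVING: drop groups with fewer than 3 rows.
  active: ids {4, 5, 11} → COUNT(*)=3, MAX(qty)=10
  open: ids {2, 7} → COUNT(*)=2, MAX(qty)=8
  paid: ids {3, 6, 8, 9, 10} → COUNT(*)=5, MAX(qty)=11
  returned: ids {1} → COUNT(*)=1, MAX(qty)=3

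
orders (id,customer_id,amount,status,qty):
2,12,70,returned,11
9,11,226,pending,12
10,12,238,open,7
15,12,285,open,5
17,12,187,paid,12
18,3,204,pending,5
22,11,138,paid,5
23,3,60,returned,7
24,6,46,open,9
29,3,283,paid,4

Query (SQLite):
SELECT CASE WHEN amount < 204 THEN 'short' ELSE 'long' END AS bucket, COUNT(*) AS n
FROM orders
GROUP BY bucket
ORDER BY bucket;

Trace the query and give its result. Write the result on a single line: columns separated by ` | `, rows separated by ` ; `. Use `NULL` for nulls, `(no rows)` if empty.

long | 5 ; short | 5

Bucket rows by amount < 204 → 'short' else 'long'; count each bucket.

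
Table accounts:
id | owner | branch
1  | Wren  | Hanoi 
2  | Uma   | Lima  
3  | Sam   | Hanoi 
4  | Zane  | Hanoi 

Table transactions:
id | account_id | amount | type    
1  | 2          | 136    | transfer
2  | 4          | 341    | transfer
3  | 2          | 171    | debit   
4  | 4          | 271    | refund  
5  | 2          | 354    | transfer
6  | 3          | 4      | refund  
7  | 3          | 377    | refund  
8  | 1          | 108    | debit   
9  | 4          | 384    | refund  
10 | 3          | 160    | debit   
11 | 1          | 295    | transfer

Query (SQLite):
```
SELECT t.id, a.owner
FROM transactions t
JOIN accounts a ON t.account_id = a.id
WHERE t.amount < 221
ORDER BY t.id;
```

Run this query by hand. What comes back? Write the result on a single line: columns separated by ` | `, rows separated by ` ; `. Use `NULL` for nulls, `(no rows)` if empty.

1 | Uma ; 3 | Uma ; 6 | Sam ; 8 | Wren ; 10 | Sam

Each transactions row matches the accounts row where account_id = accounts.id.
Then keep rows with t.amount < 221.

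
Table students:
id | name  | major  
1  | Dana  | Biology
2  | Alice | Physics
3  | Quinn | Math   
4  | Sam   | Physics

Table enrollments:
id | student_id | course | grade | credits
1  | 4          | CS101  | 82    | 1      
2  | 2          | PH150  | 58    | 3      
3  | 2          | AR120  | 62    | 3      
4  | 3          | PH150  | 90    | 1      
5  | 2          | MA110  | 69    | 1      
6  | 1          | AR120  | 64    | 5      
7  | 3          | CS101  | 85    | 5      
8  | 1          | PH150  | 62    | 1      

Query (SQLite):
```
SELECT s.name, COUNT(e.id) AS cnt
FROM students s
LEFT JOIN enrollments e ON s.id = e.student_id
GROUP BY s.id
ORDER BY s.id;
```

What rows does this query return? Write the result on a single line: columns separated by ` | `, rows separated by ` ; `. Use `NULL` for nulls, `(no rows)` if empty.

Dana | 2 ; Alice | 3 ; Quinn | 2 ; Sam | 1

LEFT JOIN keeps every students row; unmatched ones get NULL for enrollments columns.
Group by students.id and compute COUNT(e.id). COUNT(col) of an all-NULL group is 0.
  1: ids {6, 8} → COUNT(e.id)=2
  2: ids {2, 3, 5} → COUNT(e.id)=3
  3: ids {4, 7} → COUNT(e.id)=2
  4: ids {1} → COUNT(e.id)=1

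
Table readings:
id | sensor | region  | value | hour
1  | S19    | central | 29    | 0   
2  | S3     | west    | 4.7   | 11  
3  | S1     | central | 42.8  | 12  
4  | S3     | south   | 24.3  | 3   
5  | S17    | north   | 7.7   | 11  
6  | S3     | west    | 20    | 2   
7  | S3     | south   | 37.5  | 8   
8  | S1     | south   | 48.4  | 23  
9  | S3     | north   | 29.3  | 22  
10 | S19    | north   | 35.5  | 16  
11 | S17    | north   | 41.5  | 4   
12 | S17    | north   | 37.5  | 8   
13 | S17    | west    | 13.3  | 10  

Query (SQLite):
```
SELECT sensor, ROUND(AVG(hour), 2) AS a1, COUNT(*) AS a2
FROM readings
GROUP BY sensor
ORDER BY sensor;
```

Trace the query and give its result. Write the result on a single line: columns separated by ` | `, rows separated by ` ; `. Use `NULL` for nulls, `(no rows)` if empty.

S1 | 17.5 | 2 ; S17 | 8.25 | 4 ; S19 | 8 | 2 ; S3 | 9.2 | 5

Group readings by sensor.
Per group compute: ROUND(AVG(hour), 2), COUNT(*).
  S1: ids {3, 8} → ROUND(AVG(hour), 2)=17.5, COUNT(*)=2
  S17: ids {5, 11, 12, 13} → ROUND(AVG(hour), 2)=8.25, COUNT(*)=4
  S19: ids {1, 10} → ROUND(AVG(hour), 2)=8, COUNT(*)=2
  S3: ids {2, 4, 6, 7, 9} → ROUND(AVG(hour), 2)=9.2, COUNT(*)=5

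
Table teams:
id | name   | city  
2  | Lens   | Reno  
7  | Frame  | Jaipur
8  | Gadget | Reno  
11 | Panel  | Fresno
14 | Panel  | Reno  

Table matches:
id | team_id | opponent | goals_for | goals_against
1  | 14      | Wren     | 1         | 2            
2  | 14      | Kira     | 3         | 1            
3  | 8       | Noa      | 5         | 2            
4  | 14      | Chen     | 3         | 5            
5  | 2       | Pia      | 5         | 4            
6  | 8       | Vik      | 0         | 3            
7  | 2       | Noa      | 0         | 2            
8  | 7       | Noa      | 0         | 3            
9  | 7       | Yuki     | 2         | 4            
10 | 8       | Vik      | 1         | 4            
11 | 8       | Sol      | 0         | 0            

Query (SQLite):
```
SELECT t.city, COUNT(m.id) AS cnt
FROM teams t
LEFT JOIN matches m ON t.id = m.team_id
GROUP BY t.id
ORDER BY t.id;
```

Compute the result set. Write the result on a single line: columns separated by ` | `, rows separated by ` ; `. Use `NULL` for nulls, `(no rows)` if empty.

Reno | 2 ; Jaipur | 2 ; Reno | 4 ; Fresno | 0 ; Reno | 3

LEFT JOIN keeps every teams row; unmatched ones get NULL for matches columns.
Group by teams.id and compute COUNT(m.id). COUNT(col) of an all-NULL group is 0.
  2: ids {5, 7} → COUNT(m.id)=2
  7: ids {8, 9} → COUNT(m.id)=2
  8: ids {3, 6, 10, 11} → COUNT(m.id)=4
  11: ids {—} → COUNT(m.id)=0
  14: ids {1, 2, 4} → COUNT(m.id)=3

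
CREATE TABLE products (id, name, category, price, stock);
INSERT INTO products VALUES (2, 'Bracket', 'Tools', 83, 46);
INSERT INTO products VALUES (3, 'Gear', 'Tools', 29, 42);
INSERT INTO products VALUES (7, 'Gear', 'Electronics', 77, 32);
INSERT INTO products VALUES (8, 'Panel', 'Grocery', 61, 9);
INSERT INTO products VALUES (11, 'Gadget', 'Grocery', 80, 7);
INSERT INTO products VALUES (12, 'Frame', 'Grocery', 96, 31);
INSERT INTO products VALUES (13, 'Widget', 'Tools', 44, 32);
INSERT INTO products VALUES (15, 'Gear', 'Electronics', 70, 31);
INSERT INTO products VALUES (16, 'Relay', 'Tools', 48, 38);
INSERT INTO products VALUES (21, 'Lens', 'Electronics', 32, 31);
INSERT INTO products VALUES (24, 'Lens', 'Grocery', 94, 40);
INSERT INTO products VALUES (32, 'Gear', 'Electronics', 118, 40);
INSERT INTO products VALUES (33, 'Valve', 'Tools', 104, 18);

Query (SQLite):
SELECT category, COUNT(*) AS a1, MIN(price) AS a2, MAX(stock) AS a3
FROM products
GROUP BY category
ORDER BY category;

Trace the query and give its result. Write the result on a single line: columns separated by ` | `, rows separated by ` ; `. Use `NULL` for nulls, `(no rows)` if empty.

Electronics | 4 | 32 | 40 ; Grocery | 4 | 61 | 40 ; Tools | 5 | 29 | 46

Group products by category.
Per group compute: COUNT(*), MIN(price), MAX(stock).
  Electronics: ids {7, 15, 21, 32} → COUNT(*)=4, MIN(price)=32, MAX(stock)=40
  Grocery: ids {8, 11, 12, 24} → COUNT(*)=4, MIN(price)=61, MAX(stock)=40
  Tools: ids {2, 3, 13, 16, 33} → COUNT(*)=5, MIN(price)=29, MAX(stock)=46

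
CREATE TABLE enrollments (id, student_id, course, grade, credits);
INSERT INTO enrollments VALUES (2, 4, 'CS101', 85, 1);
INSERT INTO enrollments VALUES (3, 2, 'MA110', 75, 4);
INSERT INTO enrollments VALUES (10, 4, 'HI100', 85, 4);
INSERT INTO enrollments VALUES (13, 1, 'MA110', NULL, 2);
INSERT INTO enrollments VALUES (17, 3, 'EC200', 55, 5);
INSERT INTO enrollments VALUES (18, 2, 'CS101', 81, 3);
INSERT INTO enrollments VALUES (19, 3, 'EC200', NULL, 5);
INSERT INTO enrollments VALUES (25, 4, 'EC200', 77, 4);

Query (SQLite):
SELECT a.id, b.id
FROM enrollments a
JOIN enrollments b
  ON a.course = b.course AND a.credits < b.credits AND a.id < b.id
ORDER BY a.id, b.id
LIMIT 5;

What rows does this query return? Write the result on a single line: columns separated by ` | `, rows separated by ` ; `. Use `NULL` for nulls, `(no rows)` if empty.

2 | 18

Pairs (a,b) with same course, a.credits < b.credits, a.id < b.id.
course groups: CS101:{2,18} EC200:{17,19,25} HI100:{10} MA110:{3,13}
Ordered by (a.id, b.id); first 5.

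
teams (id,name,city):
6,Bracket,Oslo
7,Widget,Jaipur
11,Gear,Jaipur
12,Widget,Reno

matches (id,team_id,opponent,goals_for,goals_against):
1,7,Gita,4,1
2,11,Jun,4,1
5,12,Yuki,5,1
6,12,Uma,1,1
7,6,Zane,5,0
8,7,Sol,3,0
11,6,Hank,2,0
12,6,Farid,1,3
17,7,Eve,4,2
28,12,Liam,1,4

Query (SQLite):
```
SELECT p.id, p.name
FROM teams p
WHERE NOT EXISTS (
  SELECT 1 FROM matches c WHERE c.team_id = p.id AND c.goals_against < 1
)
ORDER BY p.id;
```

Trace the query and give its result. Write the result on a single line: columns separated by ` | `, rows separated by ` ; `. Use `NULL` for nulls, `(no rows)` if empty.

For each teams row, check whether any matches with matching team_id has goals_against < 1.
Keep rows where that is false.

11 | Gear ; 12 | Widget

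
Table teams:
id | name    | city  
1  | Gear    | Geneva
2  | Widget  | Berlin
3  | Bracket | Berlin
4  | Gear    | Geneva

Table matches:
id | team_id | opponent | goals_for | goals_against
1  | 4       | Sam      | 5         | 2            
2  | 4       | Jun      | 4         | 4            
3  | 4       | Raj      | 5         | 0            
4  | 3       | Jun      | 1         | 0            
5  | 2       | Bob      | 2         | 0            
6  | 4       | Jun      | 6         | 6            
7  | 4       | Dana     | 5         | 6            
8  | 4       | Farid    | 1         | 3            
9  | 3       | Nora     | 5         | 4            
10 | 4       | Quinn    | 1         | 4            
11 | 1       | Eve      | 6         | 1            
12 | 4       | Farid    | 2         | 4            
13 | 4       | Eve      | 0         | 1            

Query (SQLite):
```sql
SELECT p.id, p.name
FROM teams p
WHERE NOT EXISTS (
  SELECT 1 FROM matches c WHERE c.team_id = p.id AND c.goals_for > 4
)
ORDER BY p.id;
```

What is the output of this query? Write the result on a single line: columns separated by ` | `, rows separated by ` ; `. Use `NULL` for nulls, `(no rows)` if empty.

For each teams row, check whether any matches with matching team_id has goals_for > 4.
Keep rows where that is false.

2 | Widget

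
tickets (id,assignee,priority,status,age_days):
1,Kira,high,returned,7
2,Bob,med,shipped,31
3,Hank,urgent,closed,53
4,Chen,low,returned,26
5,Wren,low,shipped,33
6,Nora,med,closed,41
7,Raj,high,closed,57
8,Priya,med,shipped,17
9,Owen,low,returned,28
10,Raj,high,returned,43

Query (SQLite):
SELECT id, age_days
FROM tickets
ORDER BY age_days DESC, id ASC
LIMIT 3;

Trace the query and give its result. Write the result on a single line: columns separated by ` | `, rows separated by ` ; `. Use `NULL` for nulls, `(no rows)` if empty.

Sort by age_days desc, tiebreak id asc: (57, id=7), (53, id=3), (43, id=10), (41, id=6), (33, id=5), (31, id=2) …. Take first 3.

7 | 57 ; 3 | 53 ; 10 | 43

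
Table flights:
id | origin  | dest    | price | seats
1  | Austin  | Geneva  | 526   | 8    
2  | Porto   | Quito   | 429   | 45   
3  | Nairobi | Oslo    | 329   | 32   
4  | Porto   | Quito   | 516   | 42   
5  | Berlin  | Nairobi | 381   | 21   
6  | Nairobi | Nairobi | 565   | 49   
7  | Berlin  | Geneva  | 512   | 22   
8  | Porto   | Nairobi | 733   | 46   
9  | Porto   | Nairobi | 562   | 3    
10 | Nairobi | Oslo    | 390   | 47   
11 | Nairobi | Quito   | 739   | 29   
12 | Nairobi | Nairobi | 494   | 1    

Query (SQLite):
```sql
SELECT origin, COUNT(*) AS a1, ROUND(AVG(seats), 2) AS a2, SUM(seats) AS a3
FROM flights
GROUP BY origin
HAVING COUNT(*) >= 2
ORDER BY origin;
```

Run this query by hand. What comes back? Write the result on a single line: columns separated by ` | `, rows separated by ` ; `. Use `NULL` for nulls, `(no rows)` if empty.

Berlin | 2 | 21.5 | 43 ; Nairobi | 5 | 31.6 | 158 ; Porto | 4 | 34 | 136

Group flights by origin.
Per group compute: COUNT(*), ROUND(AVG(seats), 2), SUM(seats).
HAVING: drop groups with fewer than 2 rows.
  Austin: ids {1} → COUNT(*)=1, ROUND(AVG(seats), 2)=8, SUM(seats)=8
  Berlin: ids {5, 7} → COUNT(*)=2, ROUND(AVG(seats), 2)=21.5, SUM(seats)=43
  Nairobi: ids {3, 6, 10, 11, 12} → COUNT(*)=5, ROUND(AVG(seats), 2)=31.6, SUM(seats)=158
  Porto: ids {2, 4, 8, 9} → COUNT(*)=4, ROUND(AVG(seats), 2)=34, SUM(seats)=136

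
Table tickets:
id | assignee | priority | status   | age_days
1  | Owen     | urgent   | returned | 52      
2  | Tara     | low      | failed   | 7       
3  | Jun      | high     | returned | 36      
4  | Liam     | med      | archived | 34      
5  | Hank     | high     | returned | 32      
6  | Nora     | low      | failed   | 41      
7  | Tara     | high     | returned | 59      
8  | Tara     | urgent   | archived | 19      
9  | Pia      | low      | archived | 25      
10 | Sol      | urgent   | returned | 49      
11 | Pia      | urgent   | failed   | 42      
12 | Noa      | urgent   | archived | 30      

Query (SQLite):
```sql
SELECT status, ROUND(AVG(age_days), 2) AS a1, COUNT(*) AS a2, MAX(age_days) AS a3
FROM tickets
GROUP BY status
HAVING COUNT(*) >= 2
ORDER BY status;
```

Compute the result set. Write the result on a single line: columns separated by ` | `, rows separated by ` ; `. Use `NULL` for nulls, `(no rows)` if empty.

archived | 27 | 4 | 34 ; failed | 30 | 3 | 42 ; returned | 45.6 | 5 | 59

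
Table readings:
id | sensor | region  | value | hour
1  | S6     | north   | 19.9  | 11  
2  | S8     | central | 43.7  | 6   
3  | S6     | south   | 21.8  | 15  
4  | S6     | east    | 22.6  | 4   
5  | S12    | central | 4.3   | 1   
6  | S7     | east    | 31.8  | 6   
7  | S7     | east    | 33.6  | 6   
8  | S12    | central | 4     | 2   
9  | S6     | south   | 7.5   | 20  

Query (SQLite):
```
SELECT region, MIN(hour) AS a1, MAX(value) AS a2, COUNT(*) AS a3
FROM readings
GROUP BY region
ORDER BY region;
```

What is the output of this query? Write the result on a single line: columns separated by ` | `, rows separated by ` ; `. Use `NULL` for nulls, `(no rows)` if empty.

central | 1 | 43.7 | 3 ; east | 4 | 33.6 | 3 ; north | 11 | 19.9 | 1 ; south | 15 | 21.8 | 2

Group readings by region.
Per group compute: MIN(hour), MAX(value), COUNT(*).
  central: ids {2, 5, 8} → MIN(hour)=1, MAX(value)=43.7, COUNT(*)=3
  east: ids {4, 6, 7} → MIN(hour)=4, MAX(value)=33.6, COUNT(*)=3
  north: ids {1} → MIN(hour)=11, MAX(value)=19.9, COUNT(*)=1
  south: ids {3, 9} → MIN(hour)=15, MAX(value)=21.8, COUNT(*)=2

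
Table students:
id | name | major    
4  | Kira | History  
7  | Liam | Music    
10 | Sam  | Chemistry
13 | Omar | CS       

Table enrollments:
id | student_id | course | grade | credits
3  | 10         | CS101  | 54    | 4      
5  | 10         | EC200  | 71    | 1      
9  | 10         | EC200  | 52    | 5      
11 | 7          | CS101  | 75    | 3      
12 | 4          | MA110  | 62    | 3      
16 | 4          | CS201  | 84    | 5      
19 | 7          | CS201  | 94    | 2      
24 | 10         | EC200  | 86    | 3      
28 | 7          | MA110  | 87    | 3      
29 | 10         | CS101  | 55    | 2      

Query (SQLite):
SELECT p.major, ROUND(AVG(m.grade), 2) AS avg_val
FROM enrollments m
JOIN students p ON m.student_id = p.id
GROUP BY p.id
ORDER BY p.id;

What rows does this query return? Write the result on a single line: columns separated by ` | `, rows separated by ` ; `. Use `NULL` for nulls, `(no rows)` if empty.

History | 73 ; Music | 85.33 ; Chemistry | 63.6

Join each enrollments row to its students via student_id.
Group joined rows by students.id; compute ROUND(AVG(m.grade), 2) per group.
  4: ids {12, 16} → ROUND(AVG(m.grade), 2)=73
  7: ids {11, 19, 28} → ROUND(AVG(m.grade), 2)=85.33
  10: ids {3, 5, 9, 24, 29} → ROUND(AVG(m.grade), 2)=63.6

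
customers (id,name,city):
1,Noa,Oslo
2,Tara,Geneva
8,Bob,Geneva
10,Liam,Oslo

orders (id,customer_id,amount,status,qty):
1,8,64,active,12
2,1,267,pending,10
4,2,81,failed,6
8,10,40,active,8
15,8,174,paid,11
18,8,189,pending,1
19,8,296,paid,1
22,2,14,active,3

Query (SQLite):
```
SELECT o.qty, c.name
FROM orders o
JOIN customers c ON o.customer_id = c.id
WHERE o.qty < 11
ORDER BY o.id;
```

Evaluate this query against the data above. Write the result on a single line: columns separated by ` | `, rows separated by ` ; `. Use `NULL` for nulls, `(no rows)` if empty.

Each orders row matches the customers row where customer_id = customers.id.
Then keep rows with o.qty < 11.

10 | Noa ; 6 | Tara ; 8 | Liam ; 1 | Bob ; 1 | Bob ; 3 | Tara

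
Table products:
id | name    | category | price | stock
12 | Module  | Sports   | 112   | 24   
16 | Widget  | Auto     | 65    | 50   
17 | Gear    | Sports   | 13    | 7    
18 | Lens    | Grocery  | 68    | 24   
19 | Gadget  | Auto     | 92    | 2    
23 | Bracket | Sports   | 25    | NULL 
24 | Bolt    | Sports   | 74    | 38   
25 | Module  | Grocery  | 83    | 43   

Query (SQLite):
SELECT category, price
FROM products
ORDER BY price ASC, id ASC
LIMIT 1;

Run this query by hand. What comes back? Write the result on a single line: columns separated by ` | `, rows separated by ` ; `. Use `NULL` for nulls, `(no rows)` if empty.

Sort by price asc, tiebreak id asc: (13, id=17), (25, id=23), (65, id=16), (68, id=18) …. Take first 1.

Sports | 13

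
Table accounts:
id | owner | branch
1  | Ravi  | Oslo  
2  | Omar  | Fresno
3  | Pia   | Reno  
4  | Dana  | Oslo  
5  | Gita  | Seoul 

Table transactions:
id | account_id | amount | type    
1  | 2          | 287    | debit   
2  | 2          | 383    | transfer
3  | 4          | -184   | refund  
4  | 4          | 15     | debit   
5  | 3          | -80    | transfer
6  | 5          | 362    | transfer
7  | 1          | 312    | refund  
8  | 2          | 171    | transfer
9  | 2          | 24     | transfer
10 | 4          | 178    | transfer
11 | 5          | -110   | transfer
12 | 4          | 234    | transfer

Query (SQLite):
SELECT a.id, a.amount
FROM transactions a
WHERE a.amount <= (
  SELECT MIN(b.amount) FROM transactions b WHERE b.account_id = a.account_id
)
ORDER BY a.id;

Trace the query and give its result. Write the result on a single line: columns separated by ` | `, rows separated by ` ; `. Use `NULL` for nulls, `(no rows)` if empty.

3 | -184 ; 5 | -80 ; 7 | 312 ; 9 | 24 ; 11 | -110

For each transactions row a, compute MIN(amount) over rows sharing a.account_id.
Keep row a if a.amount <= that per-group MIN.
  account_id=1: MIN(amount) = 312
  account_id=2: MIN(amount) = 24
  account_id=3: MIN(amount) = -80
  account_id=4: MIN(amount) = -184
  account_id=5: MIN(amount) = -110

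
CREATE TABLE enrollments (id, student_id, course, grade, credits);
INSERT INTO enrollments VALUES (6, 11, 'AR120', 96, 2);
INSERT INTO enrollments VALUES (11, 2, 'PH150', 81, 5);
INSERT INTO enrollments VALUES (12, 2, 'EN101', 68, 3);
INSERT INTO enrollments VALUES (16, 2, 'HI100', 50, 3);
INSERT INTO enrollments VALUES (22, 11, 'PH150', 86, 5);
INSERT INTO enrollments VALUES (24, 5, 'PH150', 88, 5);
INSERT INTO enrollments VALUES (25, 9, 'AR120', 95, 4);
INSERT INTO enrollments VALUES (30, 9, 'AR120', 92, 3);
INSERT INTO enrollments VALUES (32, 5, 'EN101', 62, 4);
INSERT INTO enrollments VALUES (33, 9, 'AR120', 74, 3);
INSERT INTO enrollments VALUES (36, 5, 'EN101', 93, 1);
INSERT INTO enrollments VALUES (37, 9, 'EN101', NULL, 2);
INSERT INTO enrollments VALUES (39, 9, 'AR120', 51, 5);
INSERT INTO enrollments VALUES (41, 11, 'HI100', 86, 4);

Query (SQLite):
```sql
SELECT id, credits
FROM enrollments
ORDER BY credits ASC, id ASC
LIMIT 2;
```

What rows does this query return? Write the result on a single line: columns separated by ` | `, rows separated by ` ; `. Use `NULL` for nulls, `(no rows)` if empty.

36 | 1 ; 6 | 2

Sort by credits asc, tiebreak id asc: (1, id=36), (2, id=6), (2, id=37), (3, id=12), (3, id=16) …. Take first 2.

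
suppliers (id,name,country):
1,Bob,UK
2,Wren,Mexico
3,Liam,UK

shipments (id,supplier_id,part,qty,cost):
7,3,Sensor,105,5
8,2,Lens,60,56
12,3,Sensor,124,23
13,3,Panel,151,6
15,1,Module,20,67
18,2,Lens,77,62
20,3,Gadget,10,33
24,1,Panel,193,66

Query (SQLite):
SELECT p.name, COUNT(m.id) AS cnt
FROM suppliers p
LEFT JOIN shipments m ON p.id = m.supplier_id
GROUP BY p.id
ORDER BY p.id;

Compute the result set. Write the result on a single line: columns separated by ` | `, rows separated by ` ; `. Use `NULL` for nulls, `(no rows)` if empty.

Bob | 2 ; Wren | 2 ; Liam | 4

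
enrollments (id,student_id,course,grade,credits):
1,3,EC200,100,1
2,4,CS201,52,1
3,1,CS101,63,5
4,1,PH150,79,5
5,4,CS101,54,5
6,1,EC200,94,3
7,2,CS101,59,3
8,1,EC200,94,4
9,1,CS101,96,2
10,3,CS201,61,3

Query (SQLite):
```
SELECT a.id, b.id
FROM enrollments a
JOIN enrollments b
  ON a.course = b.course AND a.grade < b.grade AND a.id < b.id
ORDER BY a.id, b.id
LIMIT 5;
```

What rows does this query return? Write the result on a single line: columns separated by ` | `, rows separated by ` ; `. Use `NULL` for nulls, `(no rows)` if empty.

Pairs (a,b) with same course, a.grade < b.grade, a.id < b.id.
course groups: CS101:{3,5,7,9} CS201:{2,10} EC200:{1,6,8} PH150:{4}
Ordered by (a.id, b.id); first 5.

2 | 10 ; 3 | 9 ; 5 | 7 ; 5 | 9 ; 7 | 9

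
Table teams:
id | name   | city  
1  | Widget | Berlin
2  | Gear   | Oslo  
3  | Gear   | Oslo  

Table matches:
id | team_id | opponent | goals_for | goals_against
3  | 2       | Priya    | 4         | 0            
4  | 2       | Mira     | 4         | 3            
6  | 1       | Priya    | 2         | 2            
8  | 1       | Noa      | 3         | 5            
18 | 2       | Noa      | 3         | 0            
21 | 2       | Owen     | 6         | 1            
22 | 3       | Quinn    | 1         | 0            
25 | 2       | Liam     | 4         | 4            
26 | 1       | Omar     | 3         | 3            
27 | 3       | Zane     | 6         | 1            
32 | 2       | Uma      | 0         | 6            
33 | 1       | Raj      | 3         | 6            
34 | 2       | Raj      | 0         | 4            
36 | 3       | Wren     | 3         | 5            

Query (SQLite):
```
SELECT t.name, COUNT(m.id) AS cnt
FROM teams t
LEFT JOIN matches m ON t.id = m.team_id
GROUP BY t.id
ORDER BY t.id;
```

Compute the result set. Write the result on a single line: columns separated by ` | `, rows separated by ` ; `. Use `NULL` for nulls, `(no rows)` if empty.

Widget | 4 ; Gear | 7 ; Gear | 3

LEFT JOIN keeps every teams row; unmatched ones get NULL for matches columns.
Group by teams.id and compute COUNT(m.id). COUNT(col) of an all-NULL group is 0.
  1: ids {6, 8, 26, 33} → COUNT(m.id)=4
  2: ids {3, 4, 18, 21, 25, 32, 34} → COUNT(m.id)=7
  3: ids {22, 27, 36} → COUNT(m.id)=3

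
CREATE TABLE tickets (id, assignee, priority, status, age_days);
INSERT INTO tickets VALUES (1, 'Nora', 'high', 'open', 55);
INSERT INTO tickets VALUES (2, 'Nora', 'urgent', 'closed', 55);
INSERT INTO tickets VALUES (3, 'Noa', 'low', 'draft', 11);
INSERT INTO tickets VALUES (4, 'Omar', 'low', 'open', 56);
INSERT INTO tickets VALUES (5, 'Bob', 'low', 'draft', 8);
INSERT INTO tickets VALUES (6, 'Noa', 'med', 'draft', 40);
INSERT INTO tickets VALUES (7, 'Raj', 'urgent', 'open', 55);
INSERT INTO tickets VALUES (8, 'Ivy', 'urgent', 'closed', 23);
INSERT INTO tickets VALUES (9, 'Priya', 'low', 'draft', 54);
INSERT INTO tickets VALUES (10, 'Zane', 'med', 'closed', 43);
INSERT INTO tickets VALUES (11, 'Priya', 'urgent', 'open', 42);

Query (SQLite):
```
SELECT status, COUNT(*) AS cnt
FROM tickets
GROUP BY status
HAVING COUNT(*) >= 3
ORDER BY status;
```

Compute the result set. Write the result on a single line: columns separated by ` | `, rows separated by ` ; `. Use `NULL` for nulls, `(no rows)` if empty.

Partition tickets by status; compute COUNT(*) within each group.
HAVING: keep groups with count ≥ 3.
  closed: ids {2, 8, 10} → COUNT(*)=3
  draft: ids {3, 5, 6, 9} → COUNT(*)=4
  open: ids {1, 4, 7, 11} → COUNT(*)=4

closed | 3 ; draft | 4 ; open | 4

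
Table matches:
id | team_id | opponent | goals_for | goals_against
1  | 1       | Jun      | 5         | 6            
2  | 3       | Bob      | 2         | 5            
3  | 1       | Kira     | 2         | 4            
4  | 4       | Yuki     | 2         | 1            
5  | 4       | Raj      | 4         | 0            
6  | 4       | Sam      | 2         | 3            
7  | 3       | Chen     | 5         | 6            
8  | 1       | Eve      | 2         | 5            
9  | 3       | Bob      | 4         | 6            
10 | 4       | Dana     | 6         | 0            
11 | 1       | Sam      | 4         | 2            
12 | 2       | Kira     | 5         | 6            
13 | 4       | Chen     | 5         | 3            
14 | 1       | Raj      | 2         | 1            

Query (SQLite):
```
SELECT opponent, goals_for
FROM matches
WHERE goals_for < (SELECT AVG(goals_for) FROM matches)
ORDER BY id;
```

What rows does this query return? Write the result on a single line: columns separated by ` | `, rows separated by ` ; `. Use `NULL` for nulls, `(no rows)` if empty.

Scalar subquery: AVG(goals_for) over all matches rows = 3.571429 (≈; comparison uses full precision).
Keep rows where goals_for < that value.

Bob | 2 ; Kira | 2 ; Yuki | 2 ; Sam | 2 ; Eve | 2 ; Raj | 2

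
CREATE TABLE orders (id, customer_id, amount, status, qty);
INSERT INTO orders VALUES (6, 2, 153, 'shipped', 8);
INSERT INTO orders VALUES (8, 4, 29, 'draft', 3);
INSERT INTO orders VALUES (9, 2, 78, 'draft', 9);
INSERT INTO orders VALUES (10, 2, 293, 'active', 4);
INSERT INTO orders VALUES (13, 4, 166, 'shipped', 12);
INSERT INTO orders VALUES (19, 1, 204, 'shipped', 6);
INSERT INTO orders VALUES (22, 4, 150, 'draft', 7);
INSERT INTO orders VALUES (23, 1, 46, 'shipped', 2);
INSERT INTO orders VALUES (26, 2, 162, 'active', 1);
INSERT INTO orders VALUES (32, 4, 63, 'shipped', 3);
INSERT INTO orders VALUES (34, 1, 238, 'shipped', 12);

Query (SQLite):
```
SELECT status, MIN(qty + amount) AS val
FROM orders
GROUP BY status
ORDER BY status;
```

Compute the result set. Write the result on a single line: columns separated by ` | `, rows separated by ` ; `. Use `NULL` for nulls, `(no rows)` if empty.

active | 163 ; draft | 32 ; shipped | 48

For each row compute qty + amount.
Group by status; take MIN of the expression per group.
  active: ids {10, 26} → MIN(qty + amount)=163
  draft: ids {8, 9, 22} → MIN(qty + amount)=32
  shipped: ids {6, 13, 19, 23, 32, 34} → MIN(qty + amount)=48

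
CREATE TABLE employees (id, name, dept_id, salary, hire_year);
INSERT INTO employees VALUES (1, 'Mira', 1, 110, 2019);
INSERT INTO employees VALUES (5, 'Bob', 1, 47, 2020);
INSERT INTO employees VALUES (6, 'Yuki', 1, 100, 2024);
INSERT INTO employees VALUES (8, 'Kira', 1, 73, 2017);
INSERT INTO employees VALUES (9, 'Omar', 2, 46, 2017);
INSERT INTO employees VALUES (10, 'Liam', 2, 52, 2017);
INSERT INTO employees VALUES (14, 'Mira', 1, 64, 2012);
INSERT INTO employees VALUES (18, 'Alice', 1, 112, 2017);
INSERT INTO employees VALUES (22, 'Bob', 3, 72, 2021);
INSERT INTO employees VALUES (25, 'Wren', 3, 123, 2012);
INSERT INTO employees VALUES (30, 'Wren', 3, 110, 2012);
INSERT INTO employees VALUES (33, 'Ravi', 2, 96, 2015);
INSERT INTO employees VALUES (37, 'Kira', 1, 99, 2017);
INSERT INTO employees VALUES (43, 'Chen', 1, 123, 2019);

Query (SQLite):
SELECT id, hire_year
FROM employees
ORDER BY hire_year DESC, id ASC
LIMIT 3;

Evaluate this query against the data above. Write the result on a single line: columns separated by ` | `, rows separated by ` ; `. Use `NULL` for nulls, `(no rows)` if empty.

Sort by hire_year desc, tiebreak id asc: (2024, id=6), (2021, id=22), (2020, id=5), (2019, id=1), (2019, id=43), (2017, id=8) …. Take first 3.

6 | 2024 ; 22 | 2021 ; 5 | 2020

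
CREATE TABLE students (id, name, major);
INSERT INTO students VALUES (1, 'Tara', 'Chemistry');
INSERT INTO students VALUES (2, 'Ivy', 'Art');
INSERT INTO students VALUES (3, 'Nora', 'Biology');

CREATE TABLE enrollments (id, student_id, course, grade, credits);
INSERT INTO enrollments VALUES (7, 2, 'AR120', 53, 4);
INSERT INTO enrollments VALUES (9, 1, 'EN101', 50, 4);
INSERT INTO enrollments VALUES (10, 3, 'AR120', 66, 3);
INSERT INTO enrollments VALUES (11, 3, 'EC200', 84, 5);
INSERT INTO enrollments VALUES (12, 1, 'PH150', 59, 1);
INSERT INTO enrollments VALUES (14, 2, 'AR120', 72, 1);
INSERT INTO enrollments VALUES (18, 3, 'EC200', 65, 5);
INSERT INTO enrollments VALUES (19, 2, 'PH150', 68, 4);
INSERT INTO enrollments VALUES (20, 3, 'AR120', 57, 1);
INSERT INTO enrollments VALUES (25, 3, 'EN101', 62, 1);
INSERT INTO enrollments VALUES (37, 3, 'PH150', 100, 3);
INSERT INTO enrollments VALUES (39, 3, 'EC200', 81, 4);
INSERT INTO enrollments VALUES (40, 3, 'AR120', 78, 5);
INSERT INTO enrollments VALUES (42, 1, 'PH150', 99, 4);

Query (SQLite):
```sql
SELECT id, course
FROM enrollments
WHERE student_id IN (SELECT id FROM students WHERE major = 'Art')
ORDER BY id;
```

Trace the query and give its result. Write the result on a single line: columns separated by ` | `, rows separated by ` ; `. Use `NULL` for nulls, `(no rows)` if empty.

7 | AR120 ; 14 | AR120 ; 19 | PH150

Inner query: students.id where major = 'Art'.
Outer: keep enrollments rows whose student_id is in that set.
Inner query → {2}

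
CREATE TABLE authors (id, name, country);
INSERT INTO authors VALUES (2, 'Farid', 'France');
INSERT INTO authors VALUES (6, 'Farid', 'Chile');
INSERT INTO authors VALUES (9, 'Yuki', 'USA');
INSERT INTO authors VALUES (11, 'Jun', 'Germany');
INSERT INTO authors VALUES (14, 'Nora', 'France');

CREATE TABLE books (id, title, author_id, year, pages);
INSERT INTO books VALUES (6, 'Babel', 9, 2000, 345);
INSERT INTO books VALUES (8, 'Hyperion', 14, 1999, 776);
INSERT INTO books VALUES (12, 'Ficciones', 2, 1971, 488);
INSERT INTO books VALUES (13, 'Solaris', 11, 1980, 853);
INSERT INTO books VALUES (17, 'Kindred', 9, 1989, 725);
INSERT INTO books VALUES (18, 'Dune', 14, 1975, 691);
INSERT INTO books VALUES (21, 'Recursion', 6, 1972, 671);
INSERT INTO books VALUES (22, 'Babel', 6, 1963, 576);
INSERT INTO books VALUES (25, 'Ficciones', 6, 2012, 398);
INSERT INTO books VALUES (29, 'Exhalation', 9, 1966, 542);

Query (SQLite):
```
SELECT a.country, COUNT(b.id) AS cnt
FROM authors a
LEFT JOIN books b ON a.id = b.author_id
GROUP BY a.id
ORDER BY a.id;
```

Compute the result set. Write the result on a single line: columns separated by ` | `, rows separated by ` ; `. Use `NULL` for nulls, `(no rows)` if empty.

France | 1 ; Chile | 3 ; USA | 3 ; Germany | 1 ; France | 2

LEFT JOIN keeps every authors row; unmatched ones get NULL for books columns.
Group by authors.id and compute COUNT(b.id). COUNT(col) of an all-NULL group is 0.
  2: ids {12} → COUNT(b.id)=1
  6: ids {21, 22, 25} → COUNT(b.id)=3
  9: ids {6, 17, 29} → COUNT(b.id)=3
  11: ids {13} → COUNT(b.id)=1
  14: ids {8, 18} → COUNT(b.id)=2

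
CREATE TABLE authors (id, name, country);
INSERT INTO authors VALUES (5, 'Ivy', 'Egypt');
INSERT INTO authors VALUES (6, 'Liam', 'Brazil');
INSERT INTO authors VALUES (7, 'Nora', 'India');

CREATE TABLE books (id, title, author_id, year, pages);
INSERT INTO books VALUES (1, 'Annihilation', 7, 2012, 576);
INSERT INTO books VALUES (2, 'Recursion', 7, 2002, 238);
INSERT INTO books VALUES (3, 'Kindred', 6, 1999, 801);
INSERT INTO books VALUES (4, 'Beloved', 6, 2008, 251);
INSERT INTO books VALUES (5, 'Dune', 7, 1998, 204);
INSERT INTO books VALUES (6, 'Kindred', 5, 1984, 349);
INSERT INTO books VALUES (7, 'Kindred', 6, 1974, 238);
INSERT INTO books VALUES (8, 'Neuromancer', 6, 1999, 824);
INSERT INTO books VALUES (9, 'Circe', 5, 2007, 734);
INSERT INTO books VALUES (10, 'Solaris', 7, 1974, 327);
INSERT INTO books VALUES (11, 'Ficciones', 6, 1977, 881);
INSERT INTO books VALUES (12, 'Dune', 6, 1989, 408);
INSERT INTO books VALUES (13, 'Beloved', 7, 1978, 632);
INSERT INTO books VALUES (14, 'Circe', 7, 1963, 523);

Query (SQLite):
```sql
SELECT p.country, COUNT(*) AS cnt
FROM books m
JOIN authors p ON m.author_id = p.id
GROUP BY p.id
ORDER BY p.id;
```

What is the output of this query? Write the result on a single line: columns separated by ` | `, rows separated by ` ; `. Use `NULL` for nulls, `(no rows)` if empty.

Join each books row to its authors via author_id.
Group joined rows by authors.id; compute COUNT(*) per group.
  5: ids {6, 9} → COUNT(*)=2
  6: ids {3, 4, 7, 8, 11, 12} → COUNT(*)=6
  7: ids {1, 2, 5, 10, 13, 14} → COUNT(*)=6

Egypt | 2 ; Brazil | 6 ; India | 6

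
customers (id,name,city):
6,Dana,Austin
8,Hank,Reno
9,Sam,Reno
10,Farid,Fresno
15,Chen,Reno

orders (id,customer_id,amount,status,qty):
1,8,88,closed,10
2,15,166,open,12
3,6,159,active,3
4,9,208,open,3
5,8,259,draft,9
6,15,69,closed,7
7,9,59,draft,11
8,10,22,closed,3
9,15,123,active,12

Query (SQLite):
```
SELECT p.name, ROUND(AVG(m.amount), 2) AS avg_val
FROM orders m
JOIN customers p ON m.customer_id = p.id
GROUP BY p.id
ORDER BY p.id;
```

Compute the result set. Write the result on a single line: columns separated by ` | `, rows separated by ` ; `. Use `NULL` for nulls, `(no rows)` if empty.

Dana | 159 ; Hank | 173.5 ; Sam | 133.5 ; Farid | 22 ; Chen | 119.33

Join each orders row to its customers via customer_id.
Group joined rows by customers.id; compute ROUND(AVG(m.amount), 2) per group.
  6: ids {3} → ROUND(AVG(m.amount), 2)=159
  8: ids {1, 5} → ROUND(AVG(m.amount), 2)=173.5
  9: ids {4, 7} → ROUND(AVG(m.amount), 2)=133.5
  10: ids {8} → ROUND(AVG(m.amount), 2)=22
  15: ids {2, 6, 9} → ROUND(AVG(m.amount), 2)=119.33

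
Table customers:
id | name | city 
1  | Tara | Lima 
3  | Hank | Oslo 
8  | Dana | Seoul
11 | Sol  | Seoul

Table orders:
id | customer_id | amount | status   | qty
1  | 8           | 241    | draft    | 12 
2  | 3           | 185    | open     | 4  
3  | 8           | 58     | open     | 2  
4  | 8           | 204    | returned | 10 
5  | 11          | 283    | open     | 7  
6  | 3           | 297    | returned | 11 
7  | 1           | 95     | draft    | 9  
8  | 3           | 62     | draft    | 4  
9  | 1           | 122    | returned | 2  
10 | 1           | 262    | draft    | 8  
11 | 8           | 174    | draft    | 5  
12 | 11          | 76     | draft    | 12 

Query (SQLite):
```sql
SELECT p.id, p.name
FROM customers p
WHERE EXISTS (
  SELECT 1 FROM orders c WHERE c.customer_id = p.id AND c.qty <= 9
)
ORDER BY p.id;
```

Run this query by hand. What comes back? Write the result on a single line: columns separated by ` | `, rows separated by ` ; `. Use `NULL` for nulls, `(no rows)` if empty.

1 | Tara ; 3 | Hank ; 8 | Dana ; 11 | Sol

For each customers row, check whether any orders with matching customer_id has qty <= 9.
Keep rows where that is true.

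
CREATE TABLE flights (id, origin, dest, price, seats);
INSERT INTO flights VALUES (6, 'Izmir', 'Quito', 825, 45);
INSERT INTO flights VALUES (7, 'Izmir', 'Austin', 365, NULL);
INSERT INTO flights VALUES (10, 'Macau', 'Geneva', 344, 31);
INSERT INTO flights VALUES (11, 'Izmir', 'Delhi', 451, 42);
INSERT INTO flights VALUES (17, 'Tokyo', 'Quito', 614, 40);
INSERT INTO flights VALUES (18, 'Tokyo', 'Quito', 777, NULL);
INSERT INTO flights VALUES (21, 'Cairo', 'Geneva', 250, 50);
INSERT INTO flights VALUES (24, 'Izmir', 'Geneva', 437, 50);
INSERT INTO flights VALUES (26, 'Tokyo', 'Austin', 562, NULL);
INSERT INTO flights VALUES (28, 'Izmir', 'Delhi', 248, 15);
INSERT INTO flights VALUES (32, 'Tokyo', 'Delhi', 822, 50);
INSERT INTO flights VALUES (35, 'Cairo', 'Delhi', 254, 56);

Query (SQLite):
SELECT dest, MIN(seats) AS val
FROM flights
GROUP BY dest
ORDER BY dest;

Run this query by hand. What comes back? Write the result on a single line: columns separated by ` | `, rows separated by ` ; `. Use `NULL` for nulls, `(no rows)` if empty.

Austin | NULL ; Delhi | 15 ; Geneva | 31 ; Quito | 40

Partition flights by dest; compute MIN(seats) within each group.
  Austin: ids {7, 26} → MIN(seats)=NULL
  Delhi: ids {11, 28, 32, 35} → MIN(seats)=15
  Geneva: ids {10, 21, 24} → MIN(seats)=31
  Quito: ids {6, 17, 18} → MIN(seats)=40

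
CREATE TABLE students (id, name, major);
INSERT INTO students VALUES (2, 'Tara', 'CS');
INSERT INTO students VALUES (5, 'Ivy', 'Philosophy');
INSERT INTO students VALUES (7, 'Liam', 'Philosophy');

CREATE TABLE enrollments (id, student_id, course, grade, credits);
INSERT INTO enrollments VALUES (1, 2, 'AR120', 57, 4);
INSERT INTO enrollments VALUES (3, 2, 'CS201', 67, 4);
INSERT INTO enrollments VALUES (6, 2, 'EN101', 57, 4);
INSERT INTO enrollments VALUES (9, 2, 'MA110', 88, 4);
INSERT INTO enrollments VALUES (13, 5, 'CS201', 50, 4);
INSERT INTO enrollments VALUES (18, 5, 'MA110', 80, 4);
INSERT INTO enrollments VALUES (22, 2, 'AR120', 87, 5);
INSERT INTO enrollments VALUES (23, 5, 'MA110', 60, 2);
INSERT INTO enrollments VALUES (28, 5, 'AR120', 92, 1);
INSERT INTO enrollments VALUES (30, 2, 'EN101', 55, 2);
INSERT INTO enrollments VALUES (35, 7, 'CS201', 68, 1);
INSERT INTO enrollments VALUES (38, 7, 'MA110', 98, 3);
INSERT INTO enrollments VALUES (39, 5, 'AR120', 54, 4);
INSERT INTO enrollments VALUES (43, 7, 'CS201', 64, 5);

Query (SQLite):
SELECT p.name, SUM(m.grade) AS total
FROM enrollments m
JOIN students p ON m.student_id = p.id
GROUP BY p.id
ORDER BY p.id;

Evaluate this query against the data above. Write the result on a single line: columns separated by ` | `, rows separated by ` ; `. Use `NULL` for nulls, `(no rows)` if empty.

Join each enrollments row to its students via student_id.
Group joined rows by students.id; compute SUM(m.grade) per group.
  2: ids {1, 3, 6, 9, 22, 30} → SUM(m.grade)=411
  5: ids {13, 18, 23, 28, 39} → SUM(m.grade)=336
  7: ids {35, 38, 43} → SUM(m.grade)=230

Tara | 411 ; Ivy | 336 ; Liam | 230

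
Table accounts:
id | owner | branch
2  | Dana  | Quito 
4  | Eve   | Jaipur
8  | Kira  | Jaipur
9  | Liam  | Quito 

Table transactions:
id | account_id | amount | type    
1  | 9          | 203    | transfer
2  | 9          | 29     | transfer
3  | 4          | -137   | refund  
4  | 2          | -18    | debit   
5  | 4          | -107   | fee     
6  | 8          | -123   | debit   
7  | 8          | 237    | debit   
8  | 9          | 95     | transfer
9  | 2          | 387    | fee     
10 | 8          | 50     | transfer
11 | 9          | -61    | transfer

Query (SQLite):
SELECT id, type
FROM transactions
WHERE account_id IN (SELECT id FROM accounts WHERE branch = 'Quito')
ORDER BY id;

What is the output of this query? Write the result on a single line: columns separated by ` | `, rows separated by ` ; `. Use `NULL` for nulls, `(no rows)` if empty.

Inner query: accounts.id where branch = 'Quito'.
Outer: keep transactions rows whose account_id is in that set.
Inner query → {2, 9}

1 | transfer ; 2 | transfer ; 4 | debit ; 8 | transfer ; 9 | fee ; 11 | transfer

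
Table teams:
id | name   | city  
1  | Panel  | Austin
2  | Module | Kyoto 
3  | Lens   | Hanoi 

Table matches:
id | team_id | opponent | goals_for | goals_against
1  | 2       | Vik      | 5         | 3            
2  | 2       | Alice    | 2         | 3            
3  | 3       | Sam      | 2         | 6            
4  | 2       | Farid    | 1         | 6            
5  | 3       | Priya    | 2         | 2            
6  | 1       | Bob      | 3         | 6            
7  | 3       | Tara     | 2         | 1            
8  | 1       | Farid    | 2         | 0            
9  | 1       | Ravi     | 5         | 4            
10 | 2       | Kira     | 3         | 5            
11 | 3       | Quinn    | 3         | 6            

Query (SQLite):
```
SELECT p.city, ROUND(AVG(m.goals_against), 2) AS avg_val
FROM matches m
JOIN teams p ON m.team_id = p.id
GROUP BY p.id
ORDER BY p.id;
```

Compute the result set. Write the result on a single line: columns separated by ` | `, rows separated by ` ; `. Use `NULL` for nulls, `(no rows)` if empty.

Join each matches row to its teams via team_id.
Group joined rows by teams.id; compute ROUND(AVG(m.goals_against), 2) per group.
  1: ids {6, 8, 9} → ROUND(AVG(m.goals_against), 2)=3.33
  2: ids {1, 2, 4, 10} → ROUND(AVG(m.goals_against), 2)=4.25
  3: ids {3, 5, 7, 11} → ROUND(AVG(m.goals_against), 2)=3.75

Austin | 3.33 ; Kyoto | 4.25 ; Hanoi | 3.75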